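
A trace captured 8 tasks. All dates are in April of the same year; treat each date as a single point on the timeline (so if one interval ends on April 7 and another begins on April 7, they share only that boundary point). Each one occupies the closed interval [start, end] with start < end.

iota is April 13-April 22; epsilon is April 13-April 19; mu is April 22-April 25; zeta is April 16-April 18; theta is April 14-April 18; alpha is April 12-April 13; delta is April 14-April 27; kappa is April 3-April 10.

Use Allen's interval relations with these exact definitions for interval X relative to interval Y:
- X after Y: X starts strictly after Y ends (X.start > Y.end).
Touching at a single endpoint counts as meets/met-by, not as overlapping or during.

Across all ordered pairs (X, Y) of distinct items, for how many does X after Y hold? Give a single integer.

Checking all 56 ordered pairs for relation 'after'; matching pairs in alphabetical order:
(alpha, kappa): alpha after kappa ✓
(delta, alpha): delta after alpha ✓
(delta, kappa): delta after kappa ✓
(epsilon, kappa): epsilon after kappa ✓
(iota, kappa): iota after kappa ✓
(mu, alpha): mu after alpha ✓
(mu, epsilon): mu after epsilon ✓
(mu, kappa): mu after kappa ✓
(mu, theta): mu after theta ✓
(mu, zeta): mu after zeta ✓
(theta, alpha): theta after alpha ✓
(theta, kappa): theta after kappa ✓
(zeta, alpha): zeta after alpha ✓
(zeta, kappa): zeta after kappa ✓
Count: 14.

14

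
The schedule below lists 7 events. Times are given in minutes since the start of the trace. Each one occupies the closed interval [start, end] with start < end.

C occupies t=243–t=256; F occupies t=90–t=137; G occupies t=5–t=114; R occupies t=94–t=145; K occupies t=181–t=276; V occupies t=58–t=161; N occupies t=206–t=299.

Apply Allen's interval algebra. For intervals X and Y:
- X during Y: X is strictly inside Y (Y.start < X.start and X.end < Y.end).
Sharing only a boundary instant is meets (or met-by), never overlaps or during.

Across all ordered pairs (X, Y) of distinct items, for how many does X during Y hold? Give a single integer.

Checking all 42 ordered pairs for relation 'during'; matching pairs in alphabetical order:
(C, K): C during K ✓
(C, N): C during N ✓
(F, V): F during V ✓
(R, V): R during V ✓
Count: 4.

4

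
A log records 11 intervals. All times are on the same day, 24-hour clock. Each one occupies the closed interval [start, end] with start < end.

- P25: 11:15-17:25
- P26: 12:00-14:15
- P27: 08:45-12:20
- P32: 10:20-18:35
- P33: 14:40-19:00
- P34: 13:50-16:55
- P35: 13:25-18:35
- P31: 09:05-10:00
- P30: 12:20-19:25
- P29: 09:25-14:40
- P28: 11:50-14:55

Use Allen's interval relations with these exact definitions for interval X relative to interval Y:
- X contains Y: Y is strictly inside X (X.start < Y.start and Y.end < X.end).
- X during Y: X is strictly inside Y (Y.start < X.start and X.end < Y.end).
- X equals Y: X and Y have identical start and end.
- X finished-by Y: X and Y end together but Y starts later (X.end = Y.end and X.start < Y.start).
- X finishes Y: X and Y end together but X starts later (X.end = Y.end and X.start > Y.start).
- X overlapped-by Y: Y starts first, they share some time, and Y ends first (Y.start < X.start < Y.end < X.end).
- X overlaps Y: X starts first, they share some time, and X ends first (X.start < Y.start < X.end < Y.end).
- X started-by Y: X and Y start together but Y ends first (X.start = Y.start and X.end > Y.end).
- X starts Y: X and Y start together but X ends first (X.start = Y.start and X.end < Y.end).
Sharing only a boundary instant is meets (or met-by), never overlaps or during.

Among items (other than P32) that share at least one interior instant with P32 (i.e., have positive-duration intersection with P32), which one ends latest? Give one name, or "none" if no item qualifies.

Target P32 = [10:20, 18:35].
P25 [11:15, 17:25] → during → candidate.
P26 [12:00, 14:15] → during → candidate.
P27 [08:45, 12:20] → overlaps → candidate.
P28 [11:50, 14:55] → during → candidate.
P29 [09:25, 14:40] → overlaps → candidate.
P30 [12:20, 19:25] → overlapped-by → candidate.
P31 [09:05, 10:00] → before → excluded.
P33 [14:40, 19:00] → overlapped-by → candidate.
P34 [13:50, 16:55] → during → candidate.
P35 [13:25, 18:35] → finishes → candidate.
Among candidates, latest end is 19:25 → P30.

P30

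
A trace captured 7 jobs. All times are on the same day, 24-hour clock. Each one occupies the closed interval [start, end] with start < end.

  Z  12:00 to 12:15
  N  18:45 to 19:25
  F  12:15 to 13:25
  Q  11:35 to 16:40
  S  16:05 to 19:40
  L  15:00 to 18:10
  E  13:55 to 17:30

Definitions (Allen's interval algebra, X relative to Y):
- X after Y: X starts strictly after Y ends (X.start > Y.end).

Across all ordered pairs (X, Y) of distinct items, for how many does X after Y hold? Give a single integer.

11

Checking all 42 ordered pairs for relation 'after'; matching pairs in alphabetical order:
(E, F): E after F ✓
(E, Z): E after Z ✓
(L, F): L after F ✓
(L, Z): L after Z ✓
(N, E): N after E ✓
(N, F): N after F ✓
(N, L): N after L ✓
(N, Q): N after Q ✓
(N, Z): N after Z ✓
(S, F): S after F ✓
(S, Z): S after Z ✓
Count: 11.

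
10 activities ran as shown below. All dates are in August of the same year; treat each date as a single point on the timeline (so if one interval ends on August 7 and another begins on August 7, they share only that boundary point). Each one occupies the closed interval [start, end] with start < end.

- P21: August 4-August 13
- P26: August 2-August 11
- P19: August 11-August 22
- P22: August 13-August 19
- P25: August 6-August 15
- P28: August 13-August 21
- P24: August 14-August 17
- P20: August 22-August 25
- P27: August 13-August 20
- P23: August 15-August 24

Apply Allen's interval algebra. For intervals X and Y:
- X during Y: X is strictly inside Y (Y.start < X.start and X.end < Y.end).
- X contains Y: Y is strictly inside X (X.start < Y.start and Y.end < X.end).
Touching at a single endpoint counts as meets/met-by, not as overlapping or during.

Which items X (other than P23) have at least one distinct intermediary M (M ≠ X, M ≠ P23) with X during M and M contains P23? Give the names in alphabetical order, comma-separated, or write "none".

none

Target P23 = [August 15, August 24].
Intermediaries M with M contains P23: none.
Union: none.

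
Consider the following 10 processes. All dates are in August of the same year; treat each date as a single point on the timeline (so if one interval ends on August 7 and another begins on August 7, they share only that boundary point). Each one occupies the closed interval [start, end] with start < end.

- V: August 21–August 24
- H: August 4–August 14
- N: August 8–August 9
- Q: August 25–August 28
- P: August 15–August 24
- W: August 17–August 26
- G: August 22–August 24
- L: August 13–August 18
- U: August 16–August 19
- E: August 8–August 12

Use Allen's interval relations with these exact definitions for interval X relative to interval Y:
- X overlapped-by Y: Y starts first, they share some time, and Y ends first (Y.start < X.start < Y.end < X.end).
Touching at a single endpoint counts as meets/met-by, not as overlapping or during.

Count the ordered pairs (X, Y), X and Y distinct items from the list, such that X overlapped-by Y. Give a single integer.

7

Checking all 90 ordered pairs for relation 'overlapped-by'; matching pairs in alphabetical order:
(L, H): L overlapped-by H ✓
(P, L): P overlapped-by L ✓
(Q, W): Q overlapped-by W ✓
(U, L): U overlapped-by L ✓
(W, L): W overlapped-by L ✓
(W, P): W overlapped-by P ✓
(W, U): W overlapped-by U ✓
Count: 7.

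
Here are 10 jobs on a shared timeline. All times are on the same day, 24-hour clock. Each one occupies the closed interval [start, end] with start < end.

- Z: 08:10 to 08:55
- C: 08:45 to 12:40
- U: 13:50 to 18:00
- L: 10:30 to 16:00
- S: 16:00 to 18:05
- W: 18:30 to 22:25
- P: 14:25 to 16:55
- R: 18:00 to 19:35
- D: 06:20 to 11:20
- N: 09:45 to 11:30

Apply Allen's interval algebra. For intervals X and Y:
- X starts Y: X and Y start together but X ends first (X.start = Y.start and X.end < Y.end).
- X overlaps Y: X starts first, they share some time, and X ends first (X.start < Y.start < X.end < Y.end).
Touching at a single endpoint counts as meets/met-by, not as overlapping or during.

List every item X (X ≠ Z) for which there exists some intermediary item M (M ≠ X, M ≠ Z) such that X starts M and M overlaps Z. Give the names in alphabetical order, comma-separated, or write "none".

none

Target Z = [08:10, 08:55].
Intermediaries M with M overlaps Z: none.
Union: none.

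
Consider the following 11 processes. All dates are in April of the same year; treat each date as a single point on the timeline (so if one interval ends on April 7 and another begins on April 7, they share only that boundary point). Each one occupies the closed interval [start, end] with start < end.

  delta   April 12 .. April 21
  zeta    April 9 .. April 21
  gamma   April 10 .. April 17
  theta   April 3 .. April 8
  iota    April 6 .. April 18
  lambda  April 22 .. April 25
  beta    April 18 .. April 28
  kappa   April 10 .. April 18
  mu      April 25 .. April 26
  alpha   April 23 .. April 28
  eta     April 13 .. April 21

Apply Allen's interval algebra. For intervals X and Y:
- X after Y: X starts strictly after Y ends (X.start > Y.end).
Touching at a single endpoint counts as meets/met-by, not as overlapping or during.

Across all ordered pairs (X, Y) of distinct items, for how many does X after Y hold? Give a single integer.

28

Checking all 110 ordered pairs for relation 'after'; matching pairs in alphabetical order:
(alpha, delta): alpha after delta ✓
(alpha, eta): alpha after eta ✓
(alpha, gamma): alpha after gamma ✓
(alpha, iota): alpha after iota ✓
(alpha, kappa): alpha after kappa ✓
(alpha, theta): alpha after theta ✓
(alpha, zeta): alpha after zeta ✓
(beta, gamma): beta after gamma ✓
(beta, theta): beta after theta ✓
(delta, theta): delta after theta ✓
(eta, theta): eta after theta ✓
(gamma, theta): gamma after theta ✓
(kappa, theta): kappa after theta ✓
(lambda, delta): lambda after delta ✓
(lambda, eta): lambda after eta ✓
(lambda, gamma): lambda after gamma ✓
(lambda, iota): lambda after iota ✓
(lambda, kappa): lambda after kappa ✓
(lambda, theta): lambda after theta ✓
(lambda, zeta): lambda after zeta ✓
(mu, delta): mu after delta ✓
(mu, eta): mu after eta ✓
(mu, gamma): mu after gamma ✓
(mu, iota): mu after iota ✓
... plus 4 further pairs not listed.
Count: 28.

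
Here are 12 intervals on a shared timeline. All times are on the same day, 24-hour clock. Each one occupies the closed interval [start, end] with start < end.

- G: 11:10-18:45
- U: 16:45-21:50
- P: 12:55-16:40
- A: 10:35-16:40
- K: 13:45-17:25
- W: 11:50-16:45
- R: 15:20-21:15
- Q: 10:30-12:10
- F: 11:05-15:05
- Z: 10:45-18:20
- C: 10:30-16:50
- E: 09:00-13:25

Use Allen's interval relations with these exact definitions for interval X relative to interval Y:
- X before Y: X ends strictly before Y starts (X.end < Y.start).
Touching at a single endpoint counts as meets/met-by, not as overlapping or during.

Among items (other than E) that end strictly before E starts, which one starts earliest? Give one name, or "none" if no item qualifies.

none

Target E = [09:00, 13:25].
A [10:35, 16:40] → overlapped-by → excluded.
C [10:30, 16:50] → overlapped-by → excluded.
F [11:05, 15:05] → overlapped-by → excluded.
G [11:10, 18:45] → overlapped-by → excluded.
K [13:45, 17:25] → after → excluded.
P [12:55, 16:40] → overlapped-by → excluded.
Q [10:30, 12:10] → during → excluded.
R [15:20, 21:15] → after → excluded.
U [16:45, 21:50] → after → excluded.
W [11:50, 16:45] → overlapped-by → excluded.
Z [10:45, 18:20] → overlapped-by → excluded.
No candidates → none.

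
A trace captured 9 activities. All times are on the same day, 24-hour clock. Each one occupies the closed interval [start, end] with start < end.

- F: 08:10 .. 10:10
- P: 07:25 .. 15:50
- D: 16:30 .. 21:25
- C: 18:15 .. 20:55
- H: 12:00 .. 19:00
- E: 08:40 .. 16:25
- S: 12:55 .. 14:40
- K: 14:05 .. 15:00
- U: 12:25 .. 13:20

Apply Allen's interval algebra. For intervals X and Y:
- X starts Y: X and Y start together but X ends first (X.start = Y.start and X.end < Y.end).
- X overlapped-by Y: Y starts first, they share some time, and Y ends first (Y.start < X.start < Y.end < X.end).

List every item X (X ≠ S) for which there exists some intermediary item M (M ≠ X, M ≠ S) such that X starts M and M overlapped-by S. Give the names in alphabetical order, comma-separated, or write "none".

Target S = [12:55, 14:40].
Intermediaries M with M overlapped-by S: K.
Via K — items with X starts K: none.
Union: none.

none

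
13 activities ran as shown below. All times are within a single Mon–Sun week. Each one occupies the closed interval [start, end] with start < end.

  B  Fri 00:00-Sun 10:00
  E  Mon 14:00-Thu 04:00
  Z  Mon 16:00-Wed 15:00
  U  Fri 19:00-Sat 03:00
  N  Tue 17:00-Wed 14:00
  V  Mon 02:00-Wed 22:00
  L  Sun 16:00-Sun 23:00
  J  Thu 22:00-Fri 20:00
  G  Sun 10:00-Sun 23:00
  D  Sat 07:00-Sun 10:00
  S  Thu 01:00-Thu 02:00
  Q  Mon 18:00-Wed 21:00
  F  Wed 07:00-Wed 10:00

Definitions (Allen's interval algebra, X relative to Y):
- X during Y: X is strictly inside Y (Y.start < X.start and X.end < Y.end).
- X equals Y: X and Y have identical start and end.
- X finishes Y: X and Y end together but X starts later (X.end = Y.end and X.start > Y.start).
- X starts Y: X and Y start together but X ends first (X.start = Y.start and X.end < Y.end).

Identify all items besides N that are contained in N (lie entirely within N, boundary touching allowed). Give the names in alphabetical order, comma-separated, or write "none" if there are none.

Target N = [Tue 17:00, Wed 14:00].
B [Fri 00:00, Sun 10:00] → after → no.
D [Sat 07:00, Sun 10:00] → after → no.
E [Mon 14:00, Thu 04:00] → contains → no.
F [Wed 07:00, Wed 10:00] → during → yes.
G [Sun 10:00, Sun 23:00] → after → no.
J [Thu 22:00, Fri 20:00] → after → no.
L [Sun 16:00, Sun 23:00] → after → no.
Q [Mon 18:00, Wed 21:00] → contains → no.
S [Thu 01:00, Thu 02:00] → after → no.
U [Fri 19:00, Sat 03:00] → after → no.
V [Mon 02:00, Wed 22:00] → contains → no.
Z [Mon 16:00, Wed 15:00] → contains → no.
Result: F.

F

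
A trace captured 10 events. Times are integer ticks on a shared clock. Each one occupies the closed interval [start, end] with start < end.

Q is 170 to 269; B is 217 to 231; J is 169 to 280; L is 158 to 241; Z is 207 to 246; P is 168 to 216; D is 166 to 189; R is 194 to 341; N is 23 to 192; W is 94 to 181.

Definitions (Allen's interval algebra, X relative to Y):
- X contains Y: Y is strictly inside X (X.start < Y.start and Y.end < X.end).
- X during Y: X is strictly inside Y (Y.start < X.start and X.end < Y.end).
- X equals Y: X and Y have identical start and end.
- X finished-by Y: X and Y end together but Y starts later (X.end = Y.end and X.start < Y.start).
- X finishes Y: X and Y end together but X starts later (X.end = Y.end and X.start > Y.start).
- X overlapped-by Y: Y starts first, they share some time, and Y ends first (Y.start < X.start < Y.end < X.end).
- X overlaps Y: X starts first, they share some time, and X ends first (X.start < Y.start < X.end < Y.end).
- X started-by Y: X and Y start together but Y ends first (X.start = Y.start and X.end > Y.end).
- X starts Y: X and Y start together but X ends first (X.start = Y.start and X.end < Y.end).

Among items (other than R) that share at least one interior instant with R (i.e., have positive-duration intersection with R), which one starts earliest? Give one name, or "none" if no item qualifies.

L

Target R = [194, 341].
B [217, 231] → during → candidate.
D [166, 189] → before → excluded.
J [169, 280] → overlaps → candidate.
L [158, 241] → overlaps → candidate.
N [23, 192] → before → excluded.
P [168, 216] → overlaps → candidate.
Q [170, 269] → overlaps → candidate.
W [94, 181] → before → excluded.
Z [207, 246] → during → candidate.
Among candidates, earliest start is 158 → L.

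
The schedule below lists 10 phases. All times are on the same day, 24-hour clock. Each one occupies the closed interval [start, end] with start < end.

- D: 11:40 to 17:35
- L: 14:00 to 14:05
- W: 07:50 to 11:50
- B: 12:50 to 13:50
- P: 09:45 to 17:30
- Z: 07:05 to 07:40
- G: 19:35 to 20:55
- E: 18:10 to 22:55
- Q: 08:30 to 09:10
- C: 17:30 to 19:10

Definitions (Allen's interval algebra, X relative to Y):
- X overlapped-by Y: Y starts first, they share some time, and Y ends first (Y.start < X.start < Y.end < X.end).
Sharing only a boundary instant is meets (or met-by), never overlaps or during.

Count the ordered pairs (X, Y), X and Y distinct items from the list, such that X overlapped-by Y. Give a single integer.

Checking all 90 ordered pairs for relation 'overlapped-by'; matching pairs in alphabetical order:
(C, D): C overlapped-by D ✓
(D, P): D overlapped-by P ✓
(D, W): D overlapped-by W ✓
(E, C): E overlapped-by C ✓
(P, W): P overlapped-by W ✓
Count: 5.

5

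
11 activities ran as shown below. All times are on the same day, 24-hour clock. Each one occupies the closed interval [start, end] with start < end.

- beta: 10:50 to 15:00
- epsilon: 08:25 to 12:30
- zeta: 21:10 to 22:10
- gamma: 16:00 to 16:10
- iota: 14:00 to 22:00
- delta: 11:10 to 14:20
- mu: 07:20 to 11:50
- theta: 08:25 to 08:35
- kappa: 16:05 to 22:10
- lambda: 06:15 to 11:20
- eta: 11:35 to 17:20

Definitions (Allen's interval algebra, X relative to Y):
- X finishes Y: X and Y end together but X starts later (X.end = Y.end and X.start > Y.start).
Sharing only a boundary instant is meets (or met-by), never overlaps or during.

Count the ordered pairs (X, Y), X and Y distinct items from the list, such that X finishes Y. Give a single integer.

Checking all 110 ordered pairs for relation 'finishes'; matching pairs in alphabetical order:
(zeta, kappa): zeta finishes kappa ✓
Count: 1.

1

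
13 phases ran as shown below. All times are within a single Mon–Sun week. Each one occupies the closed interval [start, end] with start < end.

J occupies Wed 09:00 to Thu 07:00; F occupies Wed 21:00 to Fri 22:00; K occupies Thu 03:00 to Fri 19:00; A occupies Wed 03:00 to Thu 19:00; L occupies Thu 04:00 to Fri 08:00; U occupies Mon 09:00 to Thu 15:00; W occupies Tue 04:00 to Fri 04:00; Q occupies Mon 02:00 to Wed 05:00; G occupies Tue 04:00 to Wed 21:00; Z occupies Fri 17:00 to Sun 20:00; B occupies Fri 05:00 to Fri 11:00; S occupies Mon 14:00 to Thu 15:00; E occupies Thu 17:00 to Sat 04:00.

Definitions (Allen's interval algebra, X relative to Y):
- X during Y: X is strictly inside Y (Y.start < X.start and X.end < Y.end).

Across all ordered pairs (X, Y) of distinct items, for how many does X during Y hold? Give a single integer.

13

Checking all 156 ordered pairs for relation 'during'; matching pairs in alphabetical order:
(A, W): A during W ✓
(B, E): B during E ✓
(B, F): B during F ✓
(B, K): B during K ✓
(G, S): G during S ✓
(G, U): G during U ✓
(J, A): J during A ✓
(J, S): J during S ✓
(J, U): J during U ✓
(J, W): J during W ✓
(K, F): K during F ✓
(L, F): L during F ✓
(L, K): L during K ✓
Count: 13.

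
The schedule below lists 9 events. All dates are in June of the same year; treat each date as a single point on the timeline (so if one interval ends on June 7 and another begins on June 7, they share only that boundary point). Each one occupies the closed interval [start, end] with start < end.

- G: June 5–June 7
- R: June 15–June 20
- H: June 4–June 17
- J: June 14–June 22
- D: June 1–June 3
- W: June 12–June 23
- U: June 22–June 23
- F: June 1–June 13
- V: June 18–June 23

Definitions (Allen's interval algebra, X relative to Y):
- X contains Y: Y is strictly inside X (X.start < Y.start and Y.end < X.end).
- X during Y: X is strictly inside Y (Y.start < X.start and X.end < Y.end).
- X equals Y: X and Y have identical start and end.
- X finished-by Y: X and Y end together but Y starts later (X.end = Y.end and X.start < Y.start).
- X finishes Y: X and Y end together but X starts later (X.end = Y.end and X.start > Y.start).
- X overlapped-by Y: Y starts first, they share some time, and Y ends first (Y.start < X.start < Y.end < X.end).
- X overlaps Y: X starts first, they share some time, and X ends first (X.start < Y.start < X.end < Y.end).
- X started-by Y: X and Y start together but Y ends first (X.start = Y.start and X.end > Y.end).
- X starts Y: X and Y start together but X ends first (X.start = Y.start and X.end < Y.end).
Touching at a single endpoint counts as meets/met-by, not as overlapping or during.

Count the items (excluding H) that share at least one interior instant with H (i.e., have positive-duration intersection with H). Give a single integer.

Target H = [June 4, June 17].
D [June 1, June 3] → before → no.
F [June 1, June 13] → overlaps → counts.
G [June 5, June 7] → during → counts.
J [June 14, June 22] → overlapped-by → counts.
R [June 15, June 20] → overlapped-by → counts.
U [June 22, June 23] → after → no.
V [June 18, June 23] → after → no.
W [June 12, June 23] → overlapped-by → counts.
Total: 5.

5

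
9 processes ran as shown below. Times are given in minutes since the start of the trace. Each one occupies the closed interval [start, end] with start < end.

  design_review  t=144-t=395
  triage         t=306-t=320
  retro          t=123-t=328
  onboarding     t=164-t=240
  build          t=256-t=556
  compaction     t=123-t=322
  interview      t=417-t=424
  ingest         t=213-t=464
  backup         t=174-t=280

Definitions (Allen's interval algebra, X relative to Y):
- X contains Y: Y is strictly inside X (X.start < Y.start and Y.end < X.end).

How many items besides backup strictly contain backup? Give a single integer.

Target backup = [t=174, t=280].
build [t=256, t=556] → overlapped-by → no.
compaction [t=123, t=322] → contains → counts.
design_review [t=144, t=395] → contains → counts.
ingest [t=213, t=464] → overlapped-by → no.
interview [t=417, t=424] → after → no.
onboarding [t=164, t=240] → overlaps → no.
retro [t=123, t=328] → contains → counts.
triage [t=306, t=320] → after → no.
Total: 3.

3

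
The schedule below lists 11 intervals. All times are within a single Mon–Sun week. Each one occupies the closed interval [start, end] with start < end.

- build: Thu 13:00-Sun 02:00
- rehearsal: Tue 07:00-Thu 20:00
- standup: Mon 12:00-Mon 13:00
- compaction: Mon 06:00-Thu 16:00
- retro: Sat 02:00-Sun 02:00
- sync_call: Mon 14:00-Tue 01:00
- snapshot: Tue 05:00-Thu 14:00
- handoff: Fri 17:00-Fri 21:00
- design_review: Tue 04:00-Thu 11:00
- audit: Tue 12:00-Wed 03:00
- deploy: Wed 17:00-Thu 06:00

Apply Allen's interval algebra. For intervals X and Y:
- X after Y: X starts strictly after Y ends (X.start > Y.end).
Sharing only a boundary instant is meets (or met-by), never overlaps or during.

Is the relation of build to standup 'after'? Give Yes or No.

build = [Thu 13:00, Sun 02:00], standup = [Mon 12:00, Mon 13:00].
Actual relation of build to standup: after.
Asked whether 'after' holds → Yes.

Yes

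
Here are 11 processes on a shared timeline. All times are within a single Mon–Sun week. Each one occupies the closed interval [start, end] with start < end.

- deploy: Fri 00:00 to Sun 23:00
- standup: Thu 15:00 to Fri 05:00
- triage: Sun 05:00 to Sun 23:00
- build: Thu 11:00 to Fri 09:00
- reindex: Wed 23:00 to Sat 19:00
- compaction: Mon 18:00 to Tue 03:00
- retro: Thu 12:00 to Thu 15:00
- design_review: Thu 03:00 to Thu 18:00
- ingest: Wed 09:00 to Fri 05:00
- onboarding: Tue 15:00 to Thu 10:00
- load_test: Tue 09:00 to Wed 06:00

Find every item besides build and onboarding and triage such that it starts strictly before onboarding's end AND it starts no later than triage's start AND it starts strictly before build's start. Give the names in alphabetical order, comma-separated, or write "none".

Conditions: its start is strictly before onboarding's end (X.start < Thu 10:00) AND its start is no later than triage's start (X.start <= Sun 05:00) AND its start is strictly before build's start (X.start < Thu 11:00).
compaction: start Mon 18:00 < Thu 10:00? ✓; start Mon 18:00 <= Sun 05:00? ✓; start Mon 18:00 < Thu 11:00? ✓ → yes.
deploy: start Fri 00:00 < Thu 10:00? ✗; start Fri 00:00 <= Sun 05:00? ✓; start Fri 00:00 < Thu 11:00? ✗ → no.
design_review: start Thu 03:00 < Thu 10:00? ✓; start Thu 03:00 <= Sun 05:00? ✓; start Thu 03:00 < Thu 11:00? ✓ → yes.
ingest: start Wed 09:00 < Thu 10:00? ✓; start Wed 09:00 <= Sun 05:00? ✓; start Wed 09:00 < Thu 11:00? ✓ → yes.
load_test: start Tue 09:00 < Thu 10:00? ✓; start Tue 09:00 <= Sun 05:00? ✓; start Tue 09:00 < Thu 11:00? ✓ → yes.
reindex: start Wed 23:00 < Thu 10:00? ✓; start Wed 23:00 <= Sun 05:00? ✓; start Wed 23:00 < Thu 11:00? ✓ → yes.
retro: start Thu 12:00 < Thu 10:00? ✗; start Thu 12:00 <= Sun 05:00? ✓; start Thu 12:00 < Thu 11:00? ✗ → no.
standup: start Thu 15:00 < Thu 10:00? ✗; start Thu 15:00 <= Sun 05:00? ✓; start Thu 15:00 < Thu 11:00? ✗ → no.
Result: compaction, design_review, ingest, load_test, reindex.

compaction, design_review, ingest, load_test, reindex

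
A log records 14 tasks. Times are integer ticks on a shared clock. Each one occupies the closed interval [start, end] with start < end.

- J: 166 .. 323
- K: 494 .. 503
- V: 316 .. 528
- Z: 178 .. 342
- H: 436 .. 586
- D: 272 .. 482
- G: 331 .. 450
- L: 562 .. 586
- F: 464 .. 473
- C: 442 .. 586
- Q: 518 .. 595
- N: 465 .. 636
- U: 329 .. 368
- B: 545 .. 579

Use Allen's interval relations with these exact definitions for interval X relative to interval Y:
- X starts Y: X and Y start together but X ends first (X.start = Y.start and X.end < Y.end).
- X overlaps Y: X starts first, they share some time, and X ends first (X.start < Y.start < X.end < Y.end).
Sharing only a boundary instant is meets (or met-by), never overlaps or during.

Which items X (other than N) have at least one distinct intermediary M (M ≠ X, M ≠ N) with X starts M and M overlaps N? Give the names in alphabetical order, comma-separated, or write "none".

Target N = [465, 636].
Intermediaries M with M overlaps N: C, D, F, H, V.
Via C — items with X starts C: none.
Via D — items with X starts D: none.
Via F — items with X starts F: none.
Via H — items with X starts H: none.
Via V — items with X starts V: none.
Union: none.

none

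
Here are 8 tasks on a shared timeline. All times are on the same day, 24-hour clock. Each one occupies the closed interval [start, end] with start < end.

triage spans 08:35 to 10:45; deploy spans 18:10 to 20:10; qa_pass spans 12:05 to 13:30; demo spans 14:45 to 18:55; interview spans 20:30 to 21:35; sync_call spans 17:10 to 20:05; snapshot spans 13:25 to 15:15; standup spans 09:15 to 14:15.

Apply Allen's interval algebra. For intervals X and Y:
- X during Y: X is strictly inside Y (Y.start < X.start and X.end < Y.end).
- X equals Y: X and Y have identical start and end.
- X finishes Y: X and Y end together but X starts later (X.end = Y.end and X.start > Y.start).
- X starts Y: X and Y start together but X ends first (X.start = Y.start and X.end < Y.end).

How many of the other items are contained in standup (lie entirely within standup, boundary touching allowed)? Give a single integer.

1

Target standup = [09:15, 14:15].
demo [14:45, 18:55] → after → no.
deploy [18:10, 20:10] → after → no.
interview [20:30, 21:35] → after → no.
qa_pass [12:05, 13:30] → during → counts.
snapshot [13:25, 15:15] → overlapped-by → no.
sync_call [17:10, 20:05] → after → no.
triage [08:35, 10:45] → overlaps → no.
Total: 1.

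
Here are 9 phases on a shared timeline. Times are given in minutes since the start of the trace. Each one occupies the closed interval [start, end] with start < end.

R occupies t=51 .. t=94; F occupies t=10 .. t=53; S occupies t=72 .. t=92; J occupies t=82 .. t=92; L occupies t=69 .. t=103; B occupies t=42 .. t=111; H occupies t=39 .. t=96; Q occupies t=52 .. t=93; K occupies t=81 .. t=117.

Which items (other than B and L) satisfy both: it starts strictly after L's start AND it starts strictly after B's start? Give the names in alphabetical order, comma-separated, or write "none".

J, K, S

Conditions: its start is strictly after L's start (X.start > t=69) AND its start is strictly after B's start (X.start > t=42).
F: start t=10 > t=69? ✗; start t=10 > t=42? ✗ → no.
H: start t=39 > t=69? ✗; start t=39 > t=42? ✗ → no.
J: start t=82 > t=69? ✓; start t=82 > t=42? ✓ → yes.
K: start t=81 > t=69? ✓; start t=81 > t=42? ✓ → yes.
Q: start t=52 > t=69? ✗; start t=52 > t=42? ✓ → no.
R: start t=51 > t=69? ✗; start t=51 > t=42? ✓ → no.
S: start t=72 > t=69? ✓; start t=72 > t=42? ✓ → yes.
Result: J, K, S.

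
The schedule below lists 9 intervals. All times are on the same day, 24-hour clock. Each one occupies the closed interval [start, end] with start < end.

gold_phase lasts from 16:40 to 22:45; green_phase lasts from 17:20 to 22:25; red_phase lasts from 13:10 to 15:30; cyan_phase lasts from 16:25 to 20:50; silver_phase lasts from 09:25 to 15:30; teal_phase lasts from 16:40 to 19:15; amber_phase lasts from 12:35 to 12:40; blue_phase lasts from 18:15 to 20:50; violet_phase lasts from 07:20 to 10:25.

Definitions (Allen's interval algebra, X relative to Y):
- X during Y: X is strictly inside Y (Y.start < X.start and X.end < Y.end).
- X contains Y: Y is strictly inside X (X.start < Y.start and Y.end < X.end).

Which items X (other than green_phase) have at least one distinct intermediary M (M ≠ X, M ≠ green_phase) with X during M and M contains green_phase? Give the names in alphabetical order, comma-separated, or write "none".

Target green_phase = [17:20, 22:25].
Intermediaries M with M contains green_phase: gold_phase.
Via gold_phase — items with X during gold_phase: blue_phase.
Union: blue_phase.

blue_phase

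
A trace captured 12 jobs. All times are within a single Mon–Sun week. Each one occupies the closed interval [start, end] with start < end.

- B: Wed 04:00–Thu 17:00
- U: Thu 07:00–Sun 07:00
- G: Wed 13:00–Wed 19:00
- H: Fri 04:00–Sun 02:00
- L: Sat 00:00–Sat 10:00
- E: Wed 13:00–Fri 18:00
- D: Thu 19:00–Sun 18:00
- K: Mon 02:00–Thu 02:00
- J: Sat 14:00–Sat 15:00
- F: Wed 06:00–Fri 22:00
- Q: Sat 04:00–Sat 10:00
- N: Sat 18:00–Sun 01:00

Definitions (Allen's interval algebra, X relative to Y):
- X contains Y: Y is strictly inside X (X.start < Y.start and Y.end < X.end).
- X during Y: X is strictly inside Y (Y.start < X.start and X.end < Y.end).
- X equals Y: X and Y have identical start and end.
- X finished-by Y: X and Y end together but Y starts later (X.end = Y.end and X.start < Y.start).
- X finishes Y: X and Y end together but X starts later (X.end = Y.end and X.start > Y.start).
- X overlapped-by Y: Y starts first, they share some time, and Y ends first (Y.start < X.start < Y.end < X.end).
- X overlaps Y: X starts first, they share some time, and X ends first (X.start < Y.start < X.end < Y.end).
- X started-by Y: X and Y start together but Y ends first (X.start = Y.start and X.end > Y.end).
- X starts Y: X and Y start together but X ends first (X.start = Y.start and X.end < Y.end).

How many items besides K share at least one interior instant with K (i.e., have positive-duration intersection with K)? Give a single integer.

Target K = [Mon 02:00, Thu 02:00].
B [Wed 04:00, Thu 17:00] → overlapped-by → counts.
D [Thu 19:00, Sun 18:00] → after → no.
E [Wed 13:00, Fri 18:00] → overlapped-by → counts.
F [Wed 06:00, Fri 22:00] → overlapped-by → counts.
G [Wed 13:00, Wed 19:00] → during → counts.
H [Fri 04:00, Sun 02:00] → after → no.
J [Sat 14:00, Sat 15:00] → after → no.
L [Sat 00:00, Sat 10:00] → after → no.
N [Sat 18:00, Sun 01:00] → after → no.
Q [Sat 04:00, Sat 10:00] → after → no.
U [Thu 07:00, Sun 07:00] → after → no.
Total: 4.

4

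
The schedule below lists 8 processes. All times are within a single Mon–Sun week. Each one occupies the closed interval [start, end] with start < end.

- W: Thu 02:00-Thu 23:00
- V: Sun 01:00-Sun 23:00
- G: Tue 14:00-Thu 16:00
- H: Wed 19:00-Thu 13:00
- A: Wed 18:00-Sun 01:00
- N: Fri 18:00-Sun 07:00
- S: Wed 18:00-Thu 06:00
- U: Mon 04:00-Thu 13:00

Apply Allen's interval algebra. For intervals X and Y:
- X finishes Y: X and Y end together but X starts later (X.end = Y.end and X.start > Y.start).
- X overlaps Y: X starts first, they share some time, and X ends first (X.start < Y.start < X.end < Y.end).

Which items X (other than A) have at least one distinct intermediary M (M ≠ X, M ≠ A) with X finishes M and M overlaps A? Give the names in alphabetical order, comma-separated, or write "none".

Target A = [Wed 18:00, Sun 01:00].
Intermediaries M with M overlaps A: G, U.
Via G — items with X finishes G: none.
Via U — items with X finishes U: H.
Union: H.

H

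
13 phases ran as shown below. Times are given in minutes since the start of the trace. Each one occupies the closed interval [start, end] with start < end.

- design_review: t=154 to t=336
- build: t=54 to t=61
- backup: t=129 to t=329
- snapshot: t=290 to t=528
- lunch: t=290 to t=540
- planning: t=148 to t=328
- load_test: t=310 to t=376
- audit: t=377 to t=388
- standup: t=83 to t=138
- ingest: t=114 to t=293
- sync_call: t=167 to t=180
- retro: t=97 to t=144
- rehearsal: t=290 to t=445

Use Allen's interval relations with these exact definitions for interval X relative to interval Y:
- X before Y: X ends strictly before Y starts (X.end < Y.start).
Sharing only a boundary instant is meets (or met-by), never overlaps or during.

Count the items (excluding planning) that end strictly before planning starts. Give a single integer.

3

Target planning = [t=148, t=328].
audit [t=377, t=388] → after → no.
backup [t=129, t=329] → contains → no.
build [t=54, t=61] → before → counts.
design_review [t=154, t=336] → overlapped-by → no.
ingest [t=114, t=293] → overlaps → no.
load_test [t=310, t=376] → overlapped-by → no.
lunch [t=290, t=540] → overlapped-by → no.
rehearsal [t=290, t=445] → overlapped-by → no.
retro [t=97, t=144] → before → counts.
snapshot [t=290, t=528] → overlapped-by → no.
standup [t=83, t=138] → before → counts.
sync_call [t=167, t=180] → during → no.
Total: 3.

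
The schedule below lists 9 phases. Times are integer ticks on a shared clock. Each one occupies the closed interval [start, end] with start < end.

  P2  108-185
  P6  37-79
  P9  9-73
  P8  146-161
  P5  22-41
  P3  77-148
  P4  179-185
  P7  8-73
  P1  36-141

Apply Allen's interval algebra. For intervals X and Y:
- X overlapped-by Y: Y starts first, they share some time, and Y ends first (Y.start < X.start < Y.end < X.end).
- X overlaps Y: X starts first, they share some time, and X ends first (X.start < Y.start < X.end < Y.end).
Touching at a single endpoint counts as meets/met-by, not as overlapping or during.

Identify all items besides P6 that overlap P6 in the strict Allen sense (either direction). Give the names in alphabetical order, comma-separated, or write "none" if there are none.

Target P6 = [37, 79].
P1 [36, 141] → contains → no.
P2 [108, 185] → after → no.
P3 [77, 148] → overlapped-by → yes.
P4 [179, 185] → after → no.
P5 [22, 41] → overlaps → yes.
P7 [8, 73] → overlaps → yes.
P8 [146, 161] → after → no.
P9 [9, 73] → overlaps → yes.
Result: P3, P5, P7, P9.

P3, P5, P7, P9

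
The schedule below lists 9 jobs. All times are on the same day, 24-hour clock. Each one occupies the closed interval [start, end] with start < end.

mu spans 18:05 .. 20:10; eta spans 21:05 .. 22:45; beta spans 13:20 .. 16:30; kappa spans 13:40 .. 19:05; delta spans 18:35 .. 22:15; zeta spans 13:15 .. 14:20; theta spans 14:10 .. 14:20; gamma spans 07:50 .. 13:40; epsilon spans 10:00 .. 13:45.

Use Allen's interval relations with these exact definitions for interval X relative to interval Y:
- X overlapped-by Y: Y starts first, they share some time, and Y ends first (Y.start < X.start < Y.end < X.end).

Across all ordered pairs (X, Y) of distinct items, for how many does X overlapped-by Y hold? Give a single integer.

13

Checking all 72 ordered pairs for relation 'overlapped-by'; matching pairs in alphabetical order:
(beta, epsilon): beta overlapped-by epsilon ✓
(beta, gamma): beta overlapped-by gamma ✓
(beta, zeta): beta overlapped-by zeta ✓
(delta, kappa): delta overlapped-by kappa ✓
(delta, mu): delta overlapped-by mu ✓
(epsilon, gamma): epsilon overlapped-by gamma ✓
(eta, delta): eta overlapped-by delta ✓
(kappa, beta): kappa overlapped-by beta ✓
(kappa, epsilon): kappa overlapped-by epsilon ✓
(kappa, zeta): kappa overlapped-by zeta ✓
(mu, kappa): mu overlapped-by kappa ✓
(zeta, epsilon): zeta overlapped-by epsilon ✓
(zeta, gamma): zeta overlapped-by gamma ✓
Count: 13.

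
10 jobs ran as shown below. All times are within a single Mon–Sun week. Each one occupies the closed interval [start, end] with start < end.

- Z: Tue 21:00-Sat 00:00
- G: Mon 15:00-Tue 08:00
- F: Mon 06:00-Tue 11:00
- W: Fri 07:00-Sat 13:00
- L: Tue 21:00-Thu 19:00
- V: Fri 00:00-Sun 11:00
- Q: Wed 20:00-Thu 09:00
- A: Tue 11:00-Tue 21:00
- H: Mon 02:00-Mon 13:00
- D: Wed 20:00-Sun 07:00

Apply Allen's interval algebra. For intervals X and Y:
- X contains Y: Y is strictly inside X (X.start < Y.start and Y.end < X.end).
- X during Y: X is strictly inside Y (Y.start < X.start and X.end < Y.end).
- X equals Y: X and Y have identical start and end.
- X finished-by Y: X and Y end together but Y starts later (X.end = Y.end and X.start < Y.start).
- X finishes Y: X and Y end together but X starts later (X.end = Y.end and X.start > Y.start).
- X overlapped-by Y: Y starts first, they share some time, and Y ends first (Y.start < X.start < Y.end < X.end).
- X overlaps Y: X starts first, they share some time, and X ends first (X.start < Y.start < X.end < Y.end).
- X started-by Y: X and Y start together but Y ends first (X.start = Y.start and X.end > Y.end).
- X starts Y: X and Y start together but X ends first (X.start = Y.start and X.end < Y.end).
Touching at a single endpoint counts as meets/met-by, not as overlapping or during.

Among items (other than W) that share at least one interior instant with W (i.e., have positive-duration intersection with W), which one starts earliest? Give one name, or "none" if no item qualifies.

Target W = [Fri 07:00, Sat 13:00].
A [Tue 11:00, Tue 21:00] → before → excluded.
D [Wed 20:00, Sun 07:00] → contains → candidate.
F [Mon 06:00, Tue 11:00] → before → excluded.
G [Mon 15:00, Tue 08:00] → before → excluded.
H [Mon 02:00, Mon 13:00] → before → excluded.
L [Tue 21:00, Thu 19:00] → before → excluded.
Q [Wed 20:00, Thu 09:00] → before → excluded.
V [Fri 00:00, Sun 11:00] → contains → candidate.
Z [Tue 21:00, Sat 00:00] → overlaps → candidate.
Among candidates, earliest start is Tue 21:00 → Z.

Z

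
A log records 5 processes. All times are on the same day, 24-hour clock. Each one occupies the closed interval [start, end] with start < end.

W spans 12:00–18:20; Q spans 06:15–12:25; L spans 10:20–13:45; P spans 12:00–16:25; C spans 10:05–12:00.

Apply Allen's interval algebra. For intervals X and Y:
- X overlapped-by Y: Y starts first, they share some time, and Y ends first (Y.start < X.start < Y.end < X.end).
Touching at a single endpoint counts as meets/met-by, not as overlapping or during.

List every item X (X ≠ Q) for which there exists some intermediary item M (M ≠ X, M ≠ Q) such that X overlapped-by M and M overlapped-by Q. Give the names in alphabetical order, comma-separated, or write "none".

Target Q = [06:15, 12:25].
Intermediaries M with M overlapped-by Q: L, P, W.
Via L — items with X overlapped-by L: P, W.
Via P — items with X overlapped-by P: none.
Via W — items with X overlapped-by W: none.
Union: P, W.

P, W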